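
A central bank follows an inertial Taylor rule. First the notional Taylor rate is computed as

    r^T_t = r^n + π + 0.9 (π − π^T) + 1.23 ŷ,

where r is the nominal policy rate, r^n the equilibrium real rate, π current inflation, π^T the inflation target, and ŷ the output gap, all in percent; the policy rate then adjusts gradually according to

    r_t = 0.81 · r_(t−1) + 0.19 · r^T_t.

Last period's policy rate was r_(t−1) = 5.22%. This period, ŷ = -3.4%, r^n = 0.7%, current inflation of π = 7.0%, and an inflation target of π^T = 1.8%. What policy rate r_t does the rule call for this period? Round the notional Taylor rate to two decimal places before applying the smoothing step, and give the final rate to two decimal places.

r^T_t = 0.7 + 7.0 + 0.9 × (7.0 − 1.8) + 1.23 × (-3.4)
   = 0.7 + 7 + 4.68 − 4.182 = 8.20
r_t = 0.81 × 5.22 + 0.19 × 8.20 = 4.2282 + 1.558 = 5.79

5.79%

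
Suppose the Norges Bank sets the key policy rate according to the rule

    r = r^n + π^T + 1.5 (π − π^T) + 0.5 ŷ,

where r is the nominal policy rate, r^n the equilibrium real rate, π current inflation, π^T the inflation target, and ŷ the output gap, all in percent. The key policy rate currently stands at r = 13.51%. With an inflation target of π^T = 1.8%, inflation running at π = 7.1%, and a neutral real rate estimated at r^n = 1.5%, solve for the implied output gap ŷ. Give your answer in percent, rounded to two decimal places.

0.5 ŷ = 13.51 − 1.5 − 1.8 − 1.5 × (7.1 − 1.8) = 2.26
ŷ = 2.26 / 0.5 = 4.52

4.52%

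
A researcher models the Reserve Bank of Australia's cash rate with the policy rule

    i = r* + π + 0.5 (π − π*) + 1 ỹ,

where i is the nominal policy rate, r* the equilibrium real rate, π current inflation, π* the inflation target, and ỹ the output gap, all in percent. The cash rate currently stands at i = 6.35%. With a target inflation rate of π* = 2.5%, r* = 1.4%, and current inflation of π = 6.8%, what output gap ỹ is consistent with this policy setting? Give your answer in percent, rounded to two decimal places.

1 ỹ = 6.35 − 1.4 − 6.8 − 0.5 × (6.8 − 2.5) = -4
ỹ = -4 / 1 = -4.00

-4.00%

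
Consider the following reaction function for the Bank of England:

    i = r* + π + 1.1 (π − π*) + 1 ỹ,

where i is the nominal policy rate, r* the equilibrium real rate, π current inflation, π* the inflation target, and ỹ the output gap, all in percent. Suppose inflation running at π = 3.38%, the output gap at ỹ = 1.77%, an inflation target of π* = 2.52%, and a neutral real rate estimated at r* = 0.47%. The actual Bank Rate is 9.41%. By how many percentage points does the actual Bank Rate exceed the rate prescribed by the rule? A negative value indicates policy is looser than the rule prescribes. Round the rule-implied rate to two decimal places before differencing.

i = 0.47 + 3.38 + 1.1 × (3.38 − 2.52) + 1 × 1.77
   = 0.47 + 3.38 + 0.946 + 1.77 = 6.57
Deviation = 9.41 − 6.57 = 2.84 pp.

2.84 pp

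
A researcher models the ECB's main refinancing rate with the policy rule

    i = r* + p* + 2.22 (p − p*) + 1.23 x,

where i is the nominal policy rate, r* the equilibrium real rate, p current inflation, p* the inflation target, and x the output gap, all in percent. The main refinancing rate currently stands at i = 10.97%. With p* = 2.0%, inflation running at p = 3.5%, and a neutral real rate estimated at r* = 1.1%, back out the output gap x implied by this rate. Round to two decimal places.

1.23 x = 10.97 − 1.1 − 2.0 − 2.22 × (3.5 − 2.0) = 4.54
x = 4.54 / 1.23 = 3.69

3.69%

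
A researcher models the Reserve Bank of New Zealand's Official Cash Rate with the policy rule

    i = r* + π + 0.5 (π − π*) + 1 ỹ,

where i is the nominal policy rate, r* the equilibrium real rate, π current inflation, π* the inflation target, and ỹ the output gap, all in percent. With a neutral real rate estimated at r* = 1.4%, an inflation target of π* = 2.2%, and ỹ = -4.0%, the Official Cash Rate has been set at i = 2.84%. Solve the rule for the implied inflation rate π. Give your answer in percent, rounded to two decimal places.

4.36%

Collecting π: i = r* + (1 + 0.5) π − 0.5 π* + 1 ỹ
1.5 π = 2.84 − 1.4 + 0.5 × 2.2 − 1 × (-4.0) = 6.54
π = 6.54 / 1.5 = 4.36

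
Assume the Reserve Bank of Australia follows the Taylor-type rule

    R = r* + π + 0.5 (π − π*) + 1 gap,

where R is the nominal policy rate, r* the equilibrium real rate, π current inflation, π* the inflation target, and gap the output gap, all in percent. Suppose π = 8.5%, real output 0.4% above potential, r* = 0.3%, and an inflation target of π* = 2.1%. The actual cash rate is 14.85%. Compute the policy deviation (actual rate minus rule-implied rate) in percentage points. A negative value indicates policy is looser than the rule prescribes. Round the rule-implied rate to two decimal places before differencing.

2.45 pp

Output 0.4% above potential → gap = 0.4.
R = 0.3 + 8.5 + 0.5 × (8.5 − 2.1) + 1 × 0.4
   = 0.3 + 8.5 + 3.2 + 0.4 = 12.40
Deviation = 14.85 − 12.40 = 2.45 pp.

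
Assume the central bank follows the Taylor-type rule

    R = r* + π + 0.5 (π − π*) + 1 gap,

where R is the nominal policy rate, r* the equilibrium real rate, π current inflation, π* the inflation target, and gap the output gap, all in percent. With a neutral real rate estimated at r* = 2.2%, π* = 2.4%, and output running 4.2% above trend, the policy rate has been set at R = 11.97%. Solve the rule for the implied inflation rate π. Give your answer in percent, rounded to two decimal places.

4.51%

Output 4.2% above potential → gap = 4.2.
Collecting π: R = r* + (1 + 0.5) π − 0.5 π* + 1 gap
1.5 π = 11.97 − 2.2 + 0.5 × 2.4 − 1 × 4.2 = 6.77
π = 6.77 / 1.5 = 4.51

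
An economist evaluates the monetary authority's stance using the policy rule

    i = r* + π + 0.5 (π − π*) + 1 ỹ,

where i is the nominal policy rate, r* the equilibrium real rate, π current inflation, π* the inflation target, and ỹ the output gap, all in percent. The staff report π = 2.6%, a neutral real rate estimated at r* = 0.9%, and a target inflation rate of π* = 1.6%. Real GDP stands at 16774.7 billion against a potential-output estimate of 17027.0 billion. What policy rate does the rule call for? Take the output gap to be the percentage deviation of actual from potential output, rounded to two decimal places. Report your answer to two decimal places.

Output gap = 100 × (16774.7 − 17027.0) / 17027.0 = -1.48%.
i = 0.90 + 2.60 + 0.5 × (2.60 − 1.60) + 1 × (-1.48)
   = 0.90 + 2.6 + 0.5 − 1.48 = 2.52

2.52%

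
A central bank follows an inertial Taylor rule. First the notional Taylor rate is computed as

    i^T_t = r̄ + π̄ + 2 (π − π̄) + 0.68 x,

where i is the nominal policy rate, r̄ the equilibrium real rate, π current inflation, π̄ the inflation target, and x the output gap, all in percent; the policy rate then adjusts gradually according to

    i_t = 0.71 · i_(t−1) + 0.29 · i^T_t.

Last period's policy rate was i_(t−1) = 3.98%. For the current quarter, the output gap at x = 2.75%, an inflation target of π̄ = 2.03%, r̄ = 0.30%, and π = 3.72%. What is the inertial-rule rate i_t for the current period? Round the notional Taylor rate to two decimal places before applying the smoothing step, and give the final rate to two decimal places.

i^T_t = 0.30 + 2.03 + 2 × (3.72 − 2.03) + 0.68 × 2.75
   = 0.30 + 2.03 + 3.38 + 1.87 = 7.58
i_t = 0.71 × 3.98 + 0.29 × 7.58 = 2.8258 + 2.1982 = 5.02

5.02%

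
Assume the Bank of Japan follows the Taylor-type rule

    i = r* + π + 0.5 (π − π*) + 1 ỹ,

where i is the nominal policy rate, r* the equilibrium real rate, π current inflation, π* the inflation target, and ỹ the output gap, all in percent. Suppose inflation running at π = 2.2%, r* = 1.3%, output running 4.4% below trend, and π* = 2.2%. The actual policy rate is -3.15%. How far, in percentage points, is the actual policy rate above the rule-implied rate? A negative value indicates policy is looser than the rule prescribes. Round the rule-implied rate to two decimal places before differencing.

Output 4.4% below potential → ỹ = -4.4.
i = 1.3 + 2.2 + 0.5 × (2.2 − 2.2) + 1 × (-4.4)
   = 1.3 + 2.2 + 0 − 4.4 = -0.90
Deviation = -3.15 − (-0.90) = -2.25 pp.

-2.25 pp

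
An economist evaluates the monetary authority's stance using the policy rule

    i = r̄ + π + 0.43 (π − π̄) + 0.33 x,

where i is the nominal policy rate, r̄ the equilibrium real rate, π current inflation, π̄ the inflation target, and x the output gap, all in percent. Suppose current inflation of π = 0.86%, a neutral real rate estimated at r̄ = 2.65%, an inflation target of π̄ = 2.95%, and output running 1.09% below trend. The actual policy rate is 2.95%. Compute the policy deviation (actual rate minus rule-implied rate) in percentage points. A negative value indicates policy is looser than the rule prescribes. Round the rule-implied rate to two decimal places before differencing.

0.70 pp

Output 1.09% below potential → x = -1.09.
i = 2.65 + 0.86 + 0.43 × (0.86 − 2.95) + 0.33 × (-1.09)
   = 2.65 + 0.86 − 0.8987 − 0.3597 = 2.25
Deviation = 2.95 − 2.25 = 0.70 pp.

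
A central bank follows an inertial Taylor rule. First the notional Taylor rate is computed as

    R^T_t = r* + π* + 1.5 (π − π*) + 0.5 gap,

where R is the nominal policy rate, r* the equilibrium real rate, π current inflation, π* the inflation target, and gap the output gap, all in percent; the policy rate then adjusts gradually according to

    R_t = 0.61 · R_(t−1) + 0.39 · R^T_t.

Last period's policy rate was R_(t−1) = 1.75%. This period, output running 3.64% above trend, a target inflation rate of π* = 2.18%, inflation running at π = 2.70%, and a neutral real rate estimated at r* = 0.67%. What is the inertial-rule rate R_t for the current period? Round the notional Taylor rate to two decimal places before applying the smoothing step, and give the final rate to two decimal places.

Output 3.64% above potential → gap = 3.64.
R^T_t = 0.67 + 2.18 + 1.5 × (2.70 − 2.18) + 0.5 × 3.64
   = 0.67 + 2.18 + 0.78 + 1.82 = 5.45
R_t = 0.61 × 1.75 + 0.39 × 5.45 = 1.0675 + 2.1255 = 3.19

3.19%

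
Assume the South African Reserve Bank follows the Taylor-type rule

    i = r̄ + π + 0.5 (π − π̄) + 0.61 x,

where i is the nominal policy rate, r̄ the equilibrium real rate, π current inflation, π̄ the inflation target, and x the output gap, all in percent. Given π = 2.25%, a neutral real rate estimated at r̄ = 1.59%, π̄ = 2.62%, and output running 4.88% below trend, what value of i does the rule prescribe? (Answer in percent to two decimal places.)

Output 4.88% below potential → x = -4.88.
i = 1.59 + 2.25 + 0.5 × (2.25 − 2.62) + 0.61 × (-4.88)
   = 1.59 + 2.25 − 0.185 − 2.9768 = 0.68

0.68%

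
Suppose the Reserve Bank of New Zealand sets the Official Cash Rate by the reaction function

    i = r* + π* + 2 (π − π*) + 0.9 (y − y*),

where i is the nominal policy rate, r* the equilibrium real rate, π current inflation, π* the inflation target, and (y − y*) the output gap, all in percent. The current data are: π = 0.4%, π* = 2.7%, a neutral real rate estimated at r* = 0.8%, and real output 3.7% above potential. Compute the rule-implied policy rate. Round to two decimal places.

Output 3.7% above potential → (y − y*) = 3.7.
i = 0.8 + 2.7 + 2 × (0.4 − 2.7) + 0.9 × 3.7
   = 0.8 + 2.7 − 4.6 + 3.33 = 2.23

2.23%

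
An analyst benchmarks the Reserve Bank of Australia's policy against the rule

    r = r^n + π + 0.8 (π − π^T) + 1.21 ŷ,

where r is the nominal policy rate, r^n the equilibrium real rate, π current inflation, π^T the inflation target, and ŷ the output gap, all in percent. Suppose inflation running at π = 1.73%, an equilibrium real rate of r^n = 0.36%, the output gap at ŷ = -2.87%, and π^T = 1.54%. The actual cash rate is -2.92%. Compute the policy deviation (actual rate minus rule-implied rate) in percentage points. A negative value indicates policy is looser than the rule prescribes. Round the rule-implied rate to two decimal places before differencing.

-1.69 pp

r = 0.36 + 1.73 + 0.8 × (1.73 − 1.54) + 1.21 × (-2.87)
   = 0.36 + 1.73 + 0.152 − 3.4727 = -1.23
Deviation = -2.92 − (-1.23) = -1.69 pp.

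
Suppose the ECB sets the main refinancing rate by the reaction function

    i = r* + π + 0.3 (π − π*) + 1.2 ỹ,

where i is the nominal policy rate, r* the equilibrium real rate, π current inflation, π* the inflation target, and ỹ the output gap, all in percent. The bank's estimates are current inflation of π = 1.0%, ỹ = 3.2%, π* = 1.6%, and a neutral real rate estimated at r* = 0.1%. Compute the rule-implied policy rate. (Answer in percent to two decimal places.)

i = 0.1 + 1.0 + 0.3 × (1.0 − 1.6) + 1.2 × 3.2
   = 0.1 + 1 − 0.18 + 3.84 = 4.76

4.76%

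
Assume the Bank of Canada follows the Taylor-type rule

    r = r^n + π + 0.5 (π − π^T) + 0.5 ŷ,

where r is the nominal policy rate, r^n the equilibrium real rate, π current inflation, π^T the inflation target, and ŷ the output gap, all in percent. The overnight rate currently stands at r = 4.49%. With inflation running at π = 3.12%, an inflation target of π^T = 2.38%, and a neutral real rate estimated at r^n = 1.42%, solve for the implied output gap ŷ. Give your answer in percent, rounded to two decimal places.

-0.84%

0.5 ŷ = 4.49 − 1.42 − 3.12 − 0.5 × (3.12 − 2.38) = -0.42
ŷ = -0.42 / 0.5 = -0.84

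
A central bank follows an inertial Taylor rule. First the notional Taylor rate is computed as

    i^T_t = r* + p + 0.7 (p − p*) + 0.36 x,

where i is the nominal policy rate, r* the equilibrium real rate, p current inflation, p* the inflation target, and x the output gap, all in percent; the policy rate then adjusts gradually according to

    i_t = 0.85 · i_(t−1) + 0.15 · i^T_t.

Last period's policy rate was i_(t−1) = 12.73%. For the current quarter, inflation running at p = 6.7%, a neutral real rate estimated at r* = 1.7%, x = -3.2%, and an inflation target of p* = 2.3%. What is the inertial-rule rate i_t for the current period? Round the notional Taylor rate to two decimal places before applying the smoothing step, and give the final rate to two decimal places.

12.37%

i^T_t = 1.7 + 6.7 + 0.7 × (6.7 − 2.3) + 0.36 × (-3.2)
   = 1.7 + 6.7 + 3.08 − 1.152 = 10.33
i_t = 0.85 × 12.73 + 0.15 × 10.33 = 10.8205 + 1.5495 = 12.37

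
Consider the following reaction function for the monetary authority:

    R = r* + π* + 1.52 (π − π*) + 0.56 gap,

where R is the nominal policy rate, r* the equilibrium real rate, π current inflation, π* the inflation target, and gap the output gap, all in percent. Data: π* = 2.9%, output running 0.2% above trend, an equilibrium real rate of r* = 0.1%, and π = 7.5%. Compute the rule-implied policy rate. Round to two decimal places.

10.10%

Output 0.2% above potential → gap = 0.2.
R = 0.1 + 2.9 + 1.52 × (7.5 − 2.9) + 0.56 × 0.2
   = 0.1 + 2.9 + 6.992 + 0.112 = 10.10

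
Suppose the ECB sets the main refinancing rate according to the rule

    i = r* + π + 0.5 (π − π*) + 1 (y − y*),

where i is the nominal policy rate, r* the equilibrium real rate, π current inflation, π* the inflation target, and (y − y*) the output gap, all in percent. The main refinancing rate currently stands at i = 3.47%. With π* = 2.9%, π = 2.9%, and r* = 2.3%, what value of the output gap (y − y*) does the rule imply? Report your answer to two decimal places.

1 (y − y*) = 3.47 − 2.3 − 2.9 − 0.5 × (2.9 − 2.9) = -1.73
(y − y*) = -1.73 / 1 = -1.73

-1.73%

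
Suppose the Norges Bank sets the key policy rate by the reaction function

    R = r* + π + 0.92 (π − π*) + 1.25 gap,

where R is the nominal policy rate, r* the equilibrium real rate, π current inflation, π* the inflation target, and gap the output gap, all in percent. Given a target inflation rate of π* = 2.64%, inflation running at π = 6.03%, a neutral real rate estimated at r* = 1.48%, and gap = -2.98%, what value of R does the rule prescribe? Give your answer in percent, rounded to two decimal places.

6.90%

R = 1.48 + 6.03 + 0.92 × (6.03 − 2.64) + 1.25 × (-2.98)
   = 1.48 + 6.03 + 3.1188 − 3.725 = 6.90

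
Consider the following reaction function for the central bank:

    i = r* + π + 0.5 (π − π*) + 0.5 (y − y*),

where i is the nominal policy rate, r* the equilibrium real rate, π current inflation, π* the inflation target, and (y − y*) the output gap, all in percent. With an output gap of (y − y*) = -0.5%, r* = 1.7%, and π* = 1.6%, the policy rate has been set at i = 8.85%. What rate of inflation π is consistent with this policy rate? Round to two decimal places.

5.47%

Collecting π: i = r* + (1 + 0.5) π − 0.5 π* + 0.5 (y − y*)
1.5 π = 8.85 − 1.7 + 0.5 × 1.6 − 0.5 × (-0.5) = 8.2
π = 8.2 / 1.5 = 5.47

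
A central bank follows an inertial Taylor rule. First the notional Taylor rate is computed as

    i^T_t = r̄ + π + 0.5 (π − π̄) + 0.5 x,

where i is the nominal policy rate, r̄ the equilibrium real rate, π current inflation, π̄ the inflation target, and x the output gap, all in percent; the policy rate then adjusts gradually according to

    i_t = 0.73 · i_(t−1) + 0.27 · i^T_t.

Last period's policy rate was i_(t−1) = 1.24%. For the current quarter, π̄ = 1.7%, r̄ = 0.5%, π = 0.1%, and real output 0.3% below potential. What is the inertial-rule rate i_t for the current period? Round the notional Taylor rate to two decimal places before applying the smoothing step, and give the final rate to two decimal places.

0.81%

Output 0.3% below potential → x = -0.3.
i^T_t = 0.5 + 0.1 + 0.5 × (0.1 − 1.7) + 0.5 × (-0.3)
   = 0.5 + 0.1 − 0.8 − 0.15 = -0.35
i_t = 0.73 × 1.24 + 0.27 × (-0.35) = 0.9052 − 0.0945 = 0.81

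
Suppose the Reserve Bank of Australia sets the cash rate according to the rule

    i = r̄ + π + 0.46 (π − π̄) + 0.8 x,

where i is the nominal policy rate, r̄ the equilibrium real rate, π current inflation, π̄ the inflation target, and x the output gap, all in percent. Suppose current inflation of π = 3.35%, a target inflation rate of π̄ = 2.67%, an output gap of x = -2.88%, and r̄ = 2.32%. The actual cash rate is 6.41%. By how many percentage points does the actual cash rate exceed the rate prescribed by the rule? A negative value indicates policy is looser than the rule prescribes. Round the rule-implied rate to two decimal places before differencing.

2.73 pp

i = 2.32 + 3.35 + 0.46 × (3.35 − 2.67) + 0.8 × (-2.88)
   = 2.32 + 3.35 + 0.3128 − 2.304 = 3.68
Deviation = 6.41 − 3.68 = 2.73 pp.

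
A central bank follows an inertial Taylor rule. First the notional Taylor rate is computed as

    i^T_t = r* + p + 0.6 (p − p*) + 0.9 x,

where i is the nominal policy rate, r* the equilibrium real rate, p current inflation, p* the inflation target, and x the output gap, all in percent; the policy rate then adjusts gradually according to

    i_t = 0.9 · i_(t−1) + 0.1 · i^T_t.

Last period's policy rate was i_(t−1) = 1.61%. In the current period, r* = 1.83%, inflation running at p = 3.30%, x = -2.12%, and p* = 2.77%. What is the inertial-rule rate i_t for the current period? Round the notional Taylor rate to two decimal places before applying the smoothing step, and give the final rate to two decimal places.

1.80%

i^T_t = 1.83 + 3.30 + 0.6 × (3.30 − 2.77) + 0.9 × (-2.12)
   = 1.83 + 3.3 + 0.318 − 1.908 = 3.54
i_t = 0.9 × 1.61 + 0.1 × 3.54 = 1.449 + 0.354 = 1.80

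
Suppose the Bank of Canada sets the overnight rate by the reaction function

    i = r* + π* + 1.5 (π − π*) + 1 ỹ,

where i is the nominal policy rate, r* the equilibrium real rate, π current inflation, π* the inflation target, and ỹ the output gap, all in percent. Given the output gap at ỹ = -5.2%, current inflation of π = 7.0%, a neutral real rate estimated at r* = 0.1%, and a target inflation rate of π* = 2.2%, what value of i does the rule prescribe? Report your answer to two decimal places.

i = 0.1 + 2.2 + 1.5 × (7.0 − 2.2) + 1 × (-5.2)
   = 0.1 + 2.2 + 7.2 − 5.2 = 4.30

4.30%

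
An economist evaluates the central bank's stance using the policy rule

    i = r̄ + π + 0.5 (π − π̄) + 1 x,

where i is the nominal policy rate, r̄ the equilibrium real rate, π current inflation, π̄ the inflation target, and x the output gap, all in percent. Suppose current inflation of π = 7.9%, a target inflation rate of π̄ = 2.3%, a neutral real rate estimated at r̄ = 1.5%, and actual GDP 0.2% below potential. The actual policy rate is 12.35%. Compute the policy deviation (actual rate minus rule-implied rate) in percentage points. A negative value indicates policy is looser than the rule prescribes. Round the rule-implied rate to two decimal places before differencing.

Output 0.2% below potential → x = -0.2.
i = 1.5 + 7.9 + 0.5 × (7.9 − 2.3) + 1 × (-0.2)
   = 1.5 + 7.9 + 2.8 − 0.2 = 12.00
Deviation = 12.35 − 12.00 = 0.35 pp.

0.35 pp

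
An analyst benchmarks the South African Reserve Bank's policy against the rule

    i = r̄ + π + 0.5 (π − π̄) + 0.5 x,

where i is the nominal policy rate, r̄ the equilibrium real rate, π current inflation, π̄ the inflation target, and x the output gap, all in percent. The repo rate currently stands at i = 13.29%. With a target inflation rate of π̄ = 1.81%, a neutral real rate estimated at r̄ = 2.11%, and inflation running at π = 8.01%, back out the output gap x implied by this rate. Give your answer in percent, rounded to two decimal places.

0.5 x = 13.29 − 2.11 − 8.01 − 0.5 × (8.01 − 1.81) = 0.07
x = 0.07 / 0.5 = 0.14

0.14%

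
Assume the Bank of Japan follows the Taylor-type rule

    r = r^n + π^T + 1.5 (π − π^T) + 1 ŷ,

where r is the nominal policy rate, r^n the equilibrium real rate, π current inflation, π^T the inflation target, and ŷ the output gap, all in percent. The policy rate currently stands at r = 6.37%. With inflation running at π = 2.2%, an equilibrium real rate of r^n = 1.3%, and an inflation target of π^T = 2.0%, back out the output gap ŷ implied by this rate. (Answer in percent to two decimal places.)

1 ŷ = 6.37 − 1.3 − 2.0 − 1.5 × (2.2 − 2.0) = 2.77
ŷ = 2.77 / 1 = 2.77

2.77%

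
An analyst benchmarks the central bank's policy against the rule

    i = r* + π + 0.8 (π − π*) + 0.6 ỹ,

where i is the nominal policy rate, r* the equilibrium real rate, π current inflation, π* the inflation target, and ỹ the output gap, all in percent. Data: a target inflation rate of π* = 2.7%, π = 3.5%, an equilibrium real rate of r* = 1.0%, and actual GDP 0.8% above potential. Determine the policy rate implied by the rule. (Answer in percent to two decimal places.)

Output 0.8% above potential → ỹ = 0.8.
i = 1.0 + 3.5 + 0.8 × (3.5 − 2.7) + 0.6 × 0.8
   = 1.0 + 3.5 + 0.64 + 0.48 = 5.62

5.62%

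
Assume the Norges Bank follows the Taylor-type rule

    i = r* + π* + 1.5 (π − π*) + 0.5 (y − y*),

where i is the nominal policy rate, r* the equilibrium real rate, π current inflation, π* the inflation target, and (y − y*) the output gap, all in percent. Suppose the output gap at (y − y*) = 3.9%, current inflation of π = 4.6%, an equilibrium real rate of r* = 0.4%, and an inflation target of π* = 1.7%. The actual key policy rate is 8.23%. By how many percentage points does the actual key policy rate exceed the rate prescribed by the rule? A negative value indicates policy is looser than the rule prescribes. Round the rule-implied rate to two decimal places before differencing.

i = 0.4 + 1.7 + 1.5 × (4.6 − 1.7) + 0.5 × 3.9
   = 0.4 + 1.7 + 4.35 + 1.95 = 8.40
Deviation = 8.23 − 8.40 = -0.17 pp.

-0.17 pp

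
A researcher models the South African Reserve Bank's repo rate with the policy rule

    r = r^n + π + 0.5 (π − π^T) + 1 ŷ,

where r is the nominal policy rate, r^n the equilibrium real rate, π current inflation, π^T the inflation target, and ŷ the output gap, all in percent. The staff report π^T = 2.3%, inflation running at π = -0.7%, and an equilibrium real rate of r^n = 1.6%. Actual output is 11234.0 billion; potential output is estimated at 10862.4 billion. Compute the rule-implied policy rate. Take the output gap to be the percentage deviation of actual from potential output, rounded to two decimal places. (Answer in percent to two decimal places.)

2.82%

Output gap = 100 × (11234.0 − 10862.4) / 10862.4 = 3.42%.
r = 1.60 + (-0.70) + 0.5 × (-0.70 − 2.30) + 1 × 3.42
   = 1.60 − 0.7 − 1.5 + 3.42 = 2.82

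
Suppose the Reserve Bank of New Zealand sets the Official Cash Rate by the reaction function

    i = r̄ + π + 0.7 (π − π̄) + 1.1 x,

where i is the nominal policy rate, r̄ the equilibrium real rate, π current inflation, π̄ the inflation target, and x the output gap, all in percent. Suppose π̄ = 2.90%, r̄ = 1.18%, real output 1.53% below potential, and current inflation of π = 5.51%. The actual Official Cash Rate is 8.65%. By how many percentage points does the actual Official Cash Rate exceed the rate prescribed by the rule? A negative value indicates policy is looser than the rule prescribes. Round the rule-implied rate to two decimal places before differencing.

1.82 pp

Output 1.53% below potential → x = -1.53.
i = 1.18 + 5.51 + 0.7 × (5.51 − 2.90) + 1.1 × (-1.53)
   = 1.18 + 5.51 + 1.827 − 1.683 = 6.83
Deviation = 8.65 − 6.83 = 1.82 pp.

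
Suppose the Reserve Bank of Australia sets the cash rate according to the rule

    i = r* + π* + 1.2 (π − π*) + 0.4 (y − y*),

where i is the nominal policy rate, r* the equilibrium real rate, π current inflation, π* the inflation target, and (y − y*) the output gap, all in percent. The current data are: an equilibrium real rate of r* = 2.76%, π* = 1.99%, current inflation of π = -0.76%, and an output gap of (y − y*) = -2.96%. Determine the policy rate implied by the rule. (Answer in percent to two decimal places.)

i = 2.76 + 1.99 + 1.2 × (-0.76 − 1.99) + 0.4 × (-2.96)
   = 2.76 + 1.99 − 3.3 − 1.184 = 0.27

0.27%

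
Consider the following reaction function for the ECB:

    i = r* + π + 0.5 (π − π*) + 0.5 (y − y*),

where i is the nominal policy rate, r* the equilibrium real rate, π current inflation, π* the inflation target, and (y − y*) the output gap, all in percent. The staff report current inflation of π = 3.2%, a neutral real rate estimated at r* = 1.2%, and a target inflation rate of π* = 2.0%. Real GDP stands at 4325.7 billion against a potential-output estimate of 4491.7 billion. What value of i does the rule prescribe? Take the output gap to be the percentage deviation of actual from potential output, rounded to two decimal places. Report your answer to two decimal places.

3.15%

Output gap = 100 × (4325.7 − 4491.7) / 4491.7 = -3.70%.
i = 1.20 + 3.20 + 0.5 × (3.20 − 2.00) + 0.5 × (-3.70)
   = 1.20 + 3.2 + 0.6 − 1.85 = 3.15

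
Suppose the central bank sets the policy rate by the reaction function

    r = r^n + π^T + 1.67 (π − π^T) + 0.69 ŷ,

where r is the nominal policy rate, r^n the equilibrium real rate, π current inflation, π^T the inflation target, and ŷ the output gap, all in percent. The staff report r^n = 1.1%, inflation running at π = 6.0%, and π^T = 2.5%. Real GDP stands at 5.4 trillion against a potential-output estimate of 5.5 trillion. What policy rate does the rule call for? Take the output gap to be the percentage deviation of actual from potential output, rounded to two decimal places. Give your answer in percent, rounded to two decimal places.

8.19%

Output gap = 100 × (5.4 − 5.5) / 5.5 = -1.82%.
r = 1.10 + 2.50 + 1.67 × (6.00 − 2.50) + 0.69 × (-1.82)
   = 1.10 + 2.5 + 5.845 − 1.2558 = 8.19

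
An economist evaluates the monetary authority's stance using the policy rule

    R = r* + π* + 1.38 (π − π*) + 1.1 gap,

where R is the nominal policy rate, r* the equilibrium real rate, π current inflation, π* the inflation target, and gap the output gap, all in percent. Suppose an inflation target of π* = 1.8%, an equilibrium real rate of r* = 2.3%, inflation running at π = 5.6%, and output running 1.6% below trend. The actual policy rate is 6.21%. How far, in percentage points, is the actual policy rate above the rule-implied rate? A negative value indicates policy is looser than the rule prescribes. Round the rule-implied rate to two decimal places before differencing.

Output 1.6% below potential → gap = -1.6.
R = 2.3 + 1.8 + 1.38 × (5.6 − 1.8) + 1.1 × (-1.6)
   = 2.3 + 1.8 + 5.244 − 1.76 = 7.58
Deviation = 6.21 − 7.58 = -1.37 pp.

-1.37 pp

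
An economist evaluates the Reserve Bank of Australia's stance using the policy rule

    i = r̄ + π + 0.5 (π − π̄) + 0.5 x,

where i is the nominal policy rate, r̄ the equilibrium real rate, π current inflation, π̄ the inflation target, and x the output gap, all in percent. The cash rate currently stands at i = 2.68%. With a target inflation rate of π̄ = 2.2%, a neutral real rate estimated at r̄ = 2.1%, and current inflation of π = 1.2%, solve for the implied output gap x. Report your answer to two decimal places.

-0.24%

0.5 x = 2.68 − 2.1 − 1.2 − 0.5 × (1.2 − 2.2) = -0.12
x = -0.12 / 0.5 = -0.24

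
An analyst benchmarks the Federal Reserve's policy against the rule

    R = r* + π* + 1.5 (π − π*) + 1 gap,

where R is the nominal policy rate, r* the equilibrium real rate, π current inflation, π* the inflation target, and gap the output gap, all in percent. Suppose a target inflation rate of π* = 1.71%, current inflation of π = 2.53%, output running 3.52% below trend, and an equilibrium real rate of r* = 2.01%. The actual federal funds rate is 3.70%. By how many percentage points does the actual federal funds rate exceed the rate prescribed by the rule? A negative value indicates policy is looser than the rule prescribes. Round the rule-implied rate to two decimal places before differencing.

2.27 pp

Output 3.52% below potential → gap = -3.52.
R = 2.01 + 1.71 + 1.5 × (2.53 − 1.71) + 1 × (-3.52)
   = 2.01 + 1.71 + 1.23 − 3.52 = 1.43
Deviation = 3.70 − 1.43 = 2.27 pp.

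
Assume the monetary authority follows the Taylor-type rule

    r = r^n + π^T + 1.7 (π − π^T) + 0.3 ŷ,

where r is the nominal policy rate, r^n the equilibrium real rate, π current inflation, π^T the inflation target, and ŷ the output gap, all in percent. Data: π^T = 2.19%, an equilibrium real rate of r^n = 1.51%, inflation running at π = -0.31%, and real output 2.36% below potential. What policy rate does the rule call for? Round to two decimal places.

-1.26%

Output 2.36% below potential → ŷ = -2.36.
r = 1.51 + 2.19 + 1.7 × (-0.31 − 2.19) + 0.3 × (-2.36)
   = 1.51 + 2.19 − 4.25 − 0.708 = -1.26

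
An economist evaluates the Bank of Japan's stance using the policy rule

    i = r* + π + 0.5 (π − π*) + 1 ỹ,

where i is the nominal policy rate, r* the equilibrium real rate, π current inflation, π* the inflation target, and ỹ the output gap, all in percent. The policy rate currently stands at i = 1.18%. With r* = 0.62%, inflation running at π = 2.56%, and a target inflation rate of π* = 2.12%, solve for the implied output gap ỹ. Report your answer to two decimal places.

-2.22%

1 ỹ = 1.18 − 0.62 − 2.56 − 0.5 × (2.56 − 2.12) = -2.22
ỹ = -2.22 / 1 = -2.22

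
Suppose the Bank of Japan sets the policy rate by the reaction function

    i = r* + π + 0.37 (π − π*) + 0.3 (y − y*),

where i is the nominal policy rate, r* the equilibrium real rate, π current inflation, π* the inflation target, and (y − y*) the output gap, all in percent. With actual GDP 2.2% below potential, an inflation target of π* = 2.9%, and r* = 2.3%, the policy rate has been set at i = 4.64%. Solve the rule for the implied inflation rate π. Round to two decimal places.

Output 2.2% below potential → (y − y*) = -2.2.
Collecting π: i = r* + (1 + 0.37) π − 0.37 π* + 0.3 (y − y*)
1.37 π = 4.64 − 2.3 + 0.37 × 2.9 − 0.3 × (-2.2) = 4.073
π = 4.073 / 1.37 = 2.97

2.97%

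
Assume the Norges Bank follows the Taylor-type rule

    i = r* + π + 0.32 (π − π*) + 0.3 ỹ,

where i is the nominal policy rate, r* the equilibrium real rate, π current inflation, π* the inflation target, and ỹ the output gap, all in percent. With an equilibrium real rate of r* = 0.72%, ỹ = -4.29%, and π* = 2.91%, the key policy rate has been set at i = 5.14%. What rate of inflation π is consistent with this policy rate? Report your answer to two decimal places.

Collecting π: i = r* + (1 + 0.32) π − 0.32 π* + 0.3 ỹ
1.32 π = 5.14 − 0.72 + 0.32 × 2.91 − 0.3 × (-4.29) = 6.6382
π = 6.6382 / 1.32 = 5.03

5.03%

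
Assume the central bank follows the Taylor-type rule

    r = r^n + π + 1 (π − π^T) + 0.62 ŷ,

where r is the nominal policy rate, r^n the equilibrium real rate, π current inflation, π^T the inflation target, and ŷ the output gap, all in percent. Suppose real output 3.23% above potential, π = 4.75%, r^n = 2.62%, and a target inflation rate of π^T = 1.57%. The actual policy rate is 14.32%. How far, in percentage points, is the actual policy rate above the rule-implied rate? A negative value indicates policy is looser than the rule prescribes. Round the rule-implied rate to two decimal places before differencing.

Output 3.23% above potential → ŷ = 3.23.
r = 2.62 + 4.75 + 1 × (4.75 − 1.57) + 0.62 × 3.23
   = 2.62 + 4.75 + 3.18 + 2.0026 = 12.55
Deviation = 14.32 − 12.55 = 1.77 pp.

1.77 pp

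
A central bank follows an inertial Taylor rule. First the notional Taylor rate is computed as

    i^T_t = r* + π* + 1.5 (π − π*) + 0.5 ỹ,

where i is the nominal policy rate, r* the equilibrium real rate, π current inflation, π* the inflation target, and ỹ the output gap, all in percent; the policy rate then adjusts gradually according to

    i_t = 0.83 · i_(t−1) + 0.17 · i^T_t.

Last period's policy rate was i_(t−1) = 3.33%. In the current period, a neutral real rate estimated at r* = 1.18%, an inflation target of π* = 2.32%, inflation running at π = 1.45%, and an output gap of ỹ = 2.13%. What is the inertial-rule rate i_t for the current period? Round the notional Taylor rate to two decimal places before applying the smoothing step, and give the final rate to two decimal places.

3.32%

i^T_t = 1.18 + 2.32 + 1.5 × (1.45 − 2.32) + 0.5 × 2.13
   = 1.18 + 2.32 − 1.305 + 1.065 = 3.26
i_t = 0.83 × 3.33 + 0.17 × 3.26 = 2.7639 + 0.5542 = 3.32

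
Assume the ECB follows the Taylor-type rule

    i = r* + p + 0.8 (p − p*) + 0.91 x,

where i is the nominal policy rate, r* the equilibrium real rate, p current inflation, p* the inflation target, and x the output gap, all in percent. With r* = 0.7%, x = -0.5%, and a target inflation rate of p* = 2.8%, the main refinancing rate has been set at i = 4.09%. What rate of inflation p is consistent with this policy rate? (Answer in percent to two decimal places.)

Collecting p: i = r* + (1 + 0.8) p − 0.8 p* + 0.91 x
1.8 p = 4.09 − 0.7 + 0.8 × 2.8 − 0.91 × (-0.5) = 6.085
p = 6.085 / 1.8 = 3.38

3.38%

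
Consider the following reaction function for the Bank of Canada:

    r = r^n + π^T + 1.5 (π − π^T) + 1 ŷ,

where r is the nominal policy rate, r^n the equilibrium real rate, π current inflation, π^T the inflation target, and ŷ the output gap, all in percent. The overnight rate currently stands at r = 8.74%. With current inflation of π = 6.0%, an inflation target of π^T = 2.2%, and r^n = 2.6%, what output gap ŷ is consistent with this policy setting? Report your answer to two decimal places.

1 ŷ = 8.74 − 2.6 − 2.2 − 1.5 × (6.0 − 2.2) = -1.76
ŷ = -1.76 / 1 = -1.76

-1.76%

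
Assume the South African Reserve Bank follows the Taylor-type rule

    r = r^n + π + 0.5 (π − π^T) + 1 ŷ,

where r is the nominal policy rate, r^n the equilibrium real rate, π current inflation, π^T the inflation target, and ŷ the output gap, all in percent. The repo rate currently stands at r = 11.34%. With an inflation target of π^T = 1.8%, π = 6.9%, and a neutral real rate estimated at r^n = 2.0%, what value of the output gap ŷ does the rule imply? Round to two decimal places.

-0.11%

1 ŷ = 11.34 − 2.0 − 6.9 − 0.5 × (6.9 − 1.8) = -0.11
ŷ = -0.11 / 1 = -0.11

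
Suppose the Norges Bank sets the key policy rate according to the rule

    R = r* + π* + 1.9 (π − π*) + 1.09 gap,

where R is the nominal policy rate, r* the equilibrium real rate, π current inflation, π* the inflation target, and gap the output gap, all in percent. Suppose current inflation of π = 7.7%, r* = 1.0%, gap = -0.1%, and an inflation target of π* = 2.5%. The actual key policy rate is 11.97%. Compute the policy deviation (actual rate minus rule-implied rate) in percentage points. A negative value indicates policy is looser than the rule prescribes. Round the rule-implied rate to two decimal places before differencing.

-1.30 pp

R = 1.0 + 2.5 + 1.9 × (7.7 − 2.5) + 1.09 × (-0.1)
   = 1.0 + 2.5 + 9.88 − 0.109 = 13.27
Deviation = 11.97 − 13.27 = -1.30 pp.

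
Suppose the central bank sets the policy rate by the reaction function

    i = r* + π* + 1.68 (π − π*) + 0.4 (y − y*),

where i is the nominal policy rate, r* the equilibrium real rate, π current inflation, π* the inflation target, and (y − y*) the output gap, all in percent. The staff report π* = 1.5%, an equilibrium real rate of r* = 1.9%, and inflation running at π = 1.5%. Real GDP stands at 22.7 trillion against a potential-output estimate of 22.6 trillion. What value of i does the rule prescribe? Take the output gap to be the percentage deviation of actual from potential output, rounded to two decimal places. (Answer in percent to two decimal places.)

Output gap = 100 × (22.7 − 22.6) / 22.6 = 0.44%.
i = 1.90 + 1.50 + 1.68 × (1.50 − 1.50) + 0.4 × 0.44
   = 1.90 + 1.5 + 0 + 0.176 = 3.58

3.58%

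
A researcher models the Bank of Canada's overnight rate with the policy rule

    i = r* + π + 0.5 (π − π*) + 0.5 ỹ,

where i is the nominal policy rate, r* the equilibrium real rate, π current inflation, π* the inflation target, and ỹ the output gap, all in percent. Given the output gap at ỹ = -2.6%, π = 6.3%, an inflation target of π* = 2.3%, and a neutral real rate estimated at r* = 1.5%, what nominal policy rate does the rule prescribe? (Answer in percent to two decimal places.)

8.50%

i = 1.5 + 6.3 + 0.5 × (6.3 − 2.3) + 0.5 × (-2.6)
   = 1.5 + 6.3 + 2 − 1.3 = 8.50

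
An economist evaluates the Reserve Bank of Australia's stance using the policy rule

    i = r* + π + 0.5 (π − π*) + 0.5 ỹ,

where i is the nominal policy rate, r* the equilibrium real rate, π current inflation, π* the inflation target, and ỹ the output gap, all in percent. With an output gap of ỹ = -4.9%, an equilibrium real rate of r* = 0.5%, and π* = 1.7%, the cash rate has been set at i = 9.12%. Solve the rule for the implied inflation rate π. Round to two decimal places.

Collecting π: i = r* + (1 + 0.5) π − 0.5 π* + 0.5 ỹ
1.5 π = 9.12 − 0.5 + 0.5 × 1.7 − 0.5 × (-4.9) = 11.92
π = 11.92 / 1.5 = 7.95

7.95%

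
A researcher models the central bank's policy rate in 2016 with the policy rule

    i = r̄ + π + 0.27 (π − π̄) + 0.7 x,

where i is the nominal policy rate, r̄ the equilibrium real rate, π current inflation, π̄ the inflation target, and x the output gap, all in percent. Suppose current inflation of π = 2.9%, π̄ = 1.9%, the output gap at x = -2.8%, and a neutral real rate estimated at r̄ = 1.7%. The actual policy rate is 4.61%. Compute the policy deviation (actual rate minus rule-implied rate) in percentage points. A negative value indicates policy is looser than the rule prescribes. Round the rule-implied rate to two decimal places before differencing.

i = 1.7 + 2.9 + 0.27 × (2.9 − 1.9) + 0.7 × (-2.8)
   = 1.7 + 2.9 + 0.27 − 1.96 = 2.91
Deviation = 4.61 − 2.91 = 1.70 pp.

1.70 pp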